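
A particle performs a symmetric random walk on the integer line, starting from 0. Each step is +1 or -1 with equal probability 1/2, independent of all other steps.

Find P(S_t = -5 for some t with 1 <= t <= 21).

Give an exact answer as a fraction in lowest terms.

Answer: 300185/1048576

Derivation:
Count via complement. Let g(t,s) = #length-t paths at position s with S_1..S_t all ≠ -5.
g(t,s) = g(t-1,s-1) + g(t-1,s+1) for s ≠ -5; g(t,-5) = 0.
t=0: g(0,0)=1
t=1: g(1,-1)=1 g(1,1)=1
t=2: g(2,-2)=1 g(2,0)=2 g(2,2)=1
t=3: g(3,-3)=1 g(3,-1)=3 g(3,1)=3 g(3,3)=1
t=4: g(4,-4)=1 g(4,-2)=4 g(4,0)=6 g(4,2)=4 g(4,4)=1
t=5: g(5,-3)=5 g(5,-1)=10 g(5,1)=10 g(5,3)=5 g(5,5)=1
t=6: g(6,-4)=5 g(6,-2)=15 g(6,0)=20 g(6,2)=15 g(6,4)=6 g(6,6)=1
t=7: g(7,-3)=20 g(7,-1)=35 g(7,1)=35 g(7,3)=21 g(7,5)=7 g(7,7)=1
t=8: g(8,-4)=20 g(8,-2)=55 g(8,0)=70 g(8,2)=56 g(8,4)=28 g(8,6)=8 g(8,8)=1
t=9: g(9,-3)=75 g(9,-1)=125 g(9,1)=126 g(9,3)=84 g(9,5)=36 g(9,7)=9 g(9,9)=1
t=10: g(10,-4)=75 g(10,-2)=200 g(10,0)=251 g(10,2)=210 g(10,4)=120 g(10,6)=45 g(10,8)=10 g(10,10)=1
t=11: g(11,-3)=275 g(11,-1)=451 g(11,1)=461 g(11,3)=330 g(11,5)=165 g(11,7)=55 g(11,9)=11 g(11,11)=1
t=12: g(12,-4)=275 g(12,-2)=726 g(12,0)=912 g(12,2)=791 g(12,4)=495 g(12,6)=220 g(12,8)=66 g(12,10)=12 g(12,12)=1
t=13: g(13,-3)=1001 g(13,-1)=1638 g(13,1)=1703 g(13,3)=1286 g(13,5)=715 g(13,7)=286 g(13,9)=78 g(13,11)=13 g(13,13)=1
t=14: g(14,-4)=1001 g(14,-2)=2639 g(14,0)=3341 g(14,2)=2989 g(14,4)=2001 g(14,6)=1001 g(14,8)=364 g(14,10)=91 g(14,12)=14 g(14,14)=1
t=15: g(15,-3)=3640 g(15,-1)=5980 g(15,1)=6330 g(15,3)=4990 g(15,5)=3002 g(15,7)=1365 g(15,9)=455 g(15,11)=105 g(15,13)=15 g(15,15)=1
t=16: g(16,-4)=3640 g(16,-2)=9620 g(16,0)=12310 g(16,2)=11320 g(16,4)=7992 g(16,6)=4367 g(16,8)=1820 g(16,10)=560 g(16,12)=120 g(16,14)=16 g(16,16)=1
t=17: g(17,-3)=13260 g(17,-1)=21930 g(17,1)=23630 g(17,3)=19312 g(17,5)=12359 g(17,7)=6187 g(17,9)=2380 g(17,11)=680 g(17,13)=136 g(17,15)=17 g(17,17)=1
t=18: g(18,-4)=13260 g(18,-2)=35190 g(18,0)=45560 g(18,2)=42942 g(18,4)=31671 g(18,6)=18546 g(18,8)=8567 g(18,10)=3060 g(18,12)=816 g(18,14)=153 g(18,16)=18 g(18,18)=1
t=19: g(19,-3)=48450 g(19,-1)=80750 g(19,1)=88502 g(19,3)=74613 g(19,5)=50217 g(19,7)=27113 g(19,9)=11627 g(19,11)=3876 g(19,13)=969 g(19,15)=171 g(19,17)=19 g(19,19)=1
t=20: g(20,-4)=48450 g(20,-2)=129200 g(20,0)=169252 g(20,2)=163115 g(20,4)=124830 g(20,6)=77330 g(20,8)=38740 g(20,10)=15503 g(20,12)=4845 g(20,14)=1140 g(20,16)=190 g(20,18)=20 g(20,20)=1
t=21: g(21,-3)=177650 g(21,-1)=298452 g(21,1)=332367 g(21,3)=287945 g(21,5)=202160 g(21,7)=116070 g(21,9)=54243 g(21,11)=20348 g(21,13)=5985 g(21,15)=1330 g(21,17)=210 g(21,19)=21 g(21,21)=1
Paths never hitting -5: Σ_s g(21,s) = 1496782
Paths hitting -5: 2^21 - 1496782 = 600370
P = 600370/2097152 = 300185/1048576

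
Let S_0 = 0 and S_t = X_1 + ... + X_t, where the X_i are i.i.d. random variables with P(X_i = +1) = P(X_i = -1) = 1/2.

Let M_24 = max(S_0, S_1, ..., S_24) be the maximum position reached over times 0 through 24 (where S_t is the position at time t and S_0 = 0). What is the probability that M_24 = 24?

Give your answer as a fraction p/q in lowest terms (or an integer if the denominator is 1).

Let M_24 = max(S_0,...,S_24). Use the reflection principle: for j ≥ 1, #{paths with M_24 ≥ j} = #{S_24 ≥ j} + #{S_24 ≥ j+1}.
By reflection, #{M_24 ≥ 24} = #{S_24 ≥ 24} + #{S_24 ≥ 25} = 1 + 0 = 1.
#{M_24 ≥ 25} = #{S_24 ≥ 25} + #{S_24 ≥ 26} = 0 + 0 = 0.
#{M_24 = 24} = 1 - 0 = 1.
P(M_24 = 24) = 1/16777216 = 1/16777216

Answer: 1/16777216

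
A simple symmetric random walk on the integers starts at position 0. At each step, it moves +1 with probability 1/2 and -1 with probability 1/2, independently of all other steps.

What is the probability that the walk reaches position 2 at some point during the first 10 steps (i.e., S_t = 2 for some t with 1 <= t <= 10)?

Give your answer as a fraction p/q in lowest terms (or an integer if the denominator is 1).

Answer: 281/512

Derivation:
Count via complement. Let g(t,s) = #length-t paths at position s with S_1..S_t all ≠ 2.
g(t,s) = g(t-1,s-1) + g(t-1,s+1) for s ≠ 2; g(t,2) = 0.
t=0: g(0,0)=1
t=1: g(1,-1)=1 g(1,1)=1
t=2: g(2,-2)=1 g(2,0)=2
t=3: g(3,-3)=1 g(3,-1)=3 g(3,1)=2
t=4: g(4,-4)=1 g(4,-2)=4 g(4,0)=5
t=5: g(5,-5)=1 g(5,-3)=5 g(5,-1)=9 g(5,1)=5
t=6: g(6,-6)=1 g(6,-4)=6 g(6,-2)=14 g(6,0)=14
t=7: g(7,-7)=1 g(7,-5)=7 g(7,-3)=20 g(7,-1)=28 g(7,1)=14
t=8: g(8,-8)=1 g(8,-6)=8 g(8,-4)=27 g(8,-2)=48 g(8,0)=42
t=9: g(9,-9)=1 g(9,-7)=9 g(9,-5)=35 g(9,-3)=75 g(9,-1)=90 g(9,1)=42
t=10: g(10,-10)=1 g(10,-8)=10 g(10,-6)=44 g(10,-4)=110 g(10,-2)=165 g(10,0)=132
Paths never hitting 2: Σ_s g(10,s) = 462
Paths hitting 2: 2^10 - 462 = 562
P = 562/1024 = 281/512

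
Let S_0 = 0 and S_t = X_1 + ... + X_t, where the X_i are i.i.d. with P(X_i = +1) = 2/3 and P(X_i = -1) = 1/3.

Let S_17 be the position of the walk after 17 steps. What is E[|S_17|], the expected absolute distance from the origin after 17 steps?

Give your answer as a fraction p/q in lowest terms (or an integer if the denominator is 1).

S_17 takes values m ≡ 1 (mod 2) with |m| ≤ 17; P(S_17=m) = C(17,(17+m)/2) · (2/3)^((17+m)/2) · (1/3)^((17-m)/2).
Distribution: P(S=-17)=1/129140163, P(S=-15)=34/129140163, P(S=-13)=544/129140163, P(S=-11)=5440/129140163, P(S=-9)=38080/129140163, P(S=-7)=198016/129140163, P(S=-5)=792064/129140163, P(S=-3)=2489344/129140163, P(S=-1)=6223360/129140163, P(S=1)=12446720/129140163, P(S=3)=19914752/129140163, P(S=5)=25346048/129140163, P(S=7)=25346048/129140163, P(S=9)=19496960/129140163, P(S=11)=11141120/129140163, P(S=13)=4456448/129140163, P(S=15)=1114112/129140163, P(S=17)=131072/129140163
E[|S_17|] = Σ_m |m|·P(S_17=m) = 85632247/14348907

Answer: 85632247/14348907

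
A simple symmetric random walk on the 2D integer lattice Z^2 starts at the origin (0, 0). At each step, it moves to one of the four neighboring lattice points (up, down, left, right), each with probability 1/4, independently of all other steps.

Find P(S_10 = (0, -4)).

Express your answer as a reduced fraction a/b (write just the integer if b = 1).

Let h be the number of horizontal steps (so 10-h are vertical). To end at (0,-4) need (h+0)/2 right-steps and ((10-h)-4)/2 up-steps.
Sum over h with 0 ≤ h ≤ 6, h ≡ 0 (mod 2), 10-h ≡ 0 (mod 2):
h=0: C(10,0)·C(0,0)·C(10,3) = 1·1·120 = 120
h=2: C(10,2)·C(2,1)·C(8,2) = 45·2·28 = 2520
h=4: C(10,4)·C(4,2)·C(6,1) = 210·6·6 = 7560
h=6: C(10,6)·C(6,3)·C(4,0) = 210·20·1 = 4200
Total favorable: 14400
Total paths: 4^10 = 1048576
P = 14400/1048576 = 225/16384

Answer: 225/16384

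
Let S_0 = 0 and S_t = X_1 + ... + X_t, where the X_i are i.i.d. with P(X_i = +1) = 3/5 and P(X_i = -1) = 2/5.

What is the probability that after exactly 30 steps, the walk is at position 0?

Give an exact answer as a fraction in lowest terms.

Answer: 14586785749733474304/186264514923095703125

Derivation:
To be at 0 after 30 steps: need exactly 15 steps of +1 and 15 of -1.
Number of such sequences: C(30,15) = 155117520
Each has probability (3/5)^15 · (2/5)^15 = 470184984576/931322574615478515625
P = 155117520 · 470184984576/931322574615478515625 = 14586785749733474304/186264514923095703125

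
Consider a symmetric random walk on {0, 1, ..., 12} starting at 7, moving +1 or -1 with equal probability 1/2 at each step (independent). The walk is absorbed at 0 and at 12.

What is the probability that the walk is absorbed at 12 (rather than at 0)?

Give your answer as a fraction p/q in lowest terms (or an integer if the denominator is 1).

Symmetric walk (p = 1/2): the harmonic-function argument gives P(hit 12 before 0 | start at 7) = a/N.
P = 7/12 = 7/12

Answer: 7/12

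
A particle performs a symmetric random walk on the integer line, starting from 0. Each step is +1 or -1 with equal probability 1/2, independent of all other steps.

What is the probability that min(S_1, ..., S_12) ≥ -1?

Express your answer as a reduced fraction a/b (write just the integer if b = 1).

Answer: 429/1024

Derivation:
Let f(t,s) = #length-t paths at position s with S_1..S_t all ≥ -1.
f(t,s) = f(t-1,s-1) + f(t-1,s+1) for s ≥ -1; f(t,s) = 0 for s < -1.
t=0: f(0,0)=1
t=1: f(1,-1)=1 f(1,1)=1
t=2: f(2,0)=2 f(2,2)=1
t=3: f(3,-1)=2 f(3,1)=3 f(3,3)=1
t=4: f(4,0)=5 f(4,2)=4 f(4,4)=1
t=5: f(5,-1)=5 f(5,1)=9 f(5,3)=5 f(5,5)=1
t=6: f(6,0)=14 f(6,2)=14 f(6,4)=6 f(6,6)=1
t=7: f(7,-1)=14 f(7,1)=28 f(7,3)=20 f(7,5)=7 f(7,7)=1
t=8: f(8,0)=42 f(8,2)=48 f(8,4)=27 f(8,6)=8 f(8,8)=1
t=9: f(9,-1)=42 f(9,1)=90 f(9,3)=75 f(9,5)=35 f(9,7)=9 f(9,9)=1
t=10: f(10,0)=132 f(10,2)=165 f(10,4)=110 f(10,6)=44 f(10,8)=10 f(10,10)=1
t=11: f(11,-1)=132 f(11,1)=297 f(11,3)=275 f(11,5)=154 f(11,7)=54 f(11,9)=11 f(11,11)=1
t=12: f(12,0)=429 f(12,2)=572 f(12,4)=429 f(12,6)=208 f(12,8)=65 f(12,10)=12 f(12,12)=1
Σ_s f(12,s) = 1716
P = 1716/4096 = 429/1024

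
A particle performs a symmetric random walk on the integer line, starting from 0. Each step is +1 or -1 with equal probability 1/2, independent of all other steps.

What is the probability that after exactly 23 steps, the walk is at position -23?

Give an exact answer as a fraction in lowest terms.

To reach position -23 after 23 steps: need 0 steps of +1 and 23 of -1.
Favorable paths: C(23,0) = 1
Total paths: 2^23 = 8388608
P = 1/8388608 = 1/8388608

Answer: 1/8388608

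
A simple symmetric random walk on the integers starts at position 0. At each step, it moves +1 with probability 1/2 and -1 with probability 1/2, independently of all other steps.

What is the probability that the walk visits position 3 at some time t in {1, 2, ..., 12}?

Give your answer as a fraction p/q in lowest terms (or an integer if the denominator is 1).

Answer: 397/1024

Derivation:
Count via complement. Let g(t,s) = #length-t paths at position s with S_1..S_t all ≠ 3.
g(t,s) = g(t-1,s-1) + g(t-1,s+1) for s ≠ 3; g(t,3) = 0.
t=0: g(0,0)=1
t=1: g(1,-1)=1 g(1,1)=1
t=2: g(2,-2)=1 g(2,0)=2 g(2,2)=1
t=3: g(3,-3)=1 g(3,-1)=3 g(3,1)=3
t=4: g(4,-4)=1 g(4,-2)=4 g(4,0)=6 g(4,2)=3
t=5: g(5,-5)=1 g(5,-3)=5 g(5,-1)=10 g(5,1)=9
t=6: g(6,-6)=1 g(6,-4)=6 g(6,-2)=15 g(6,0)=19 g(6,2)=9
t=7: g(7,-7)=1 g(7,-5)=7 g(7,-3)=21 g(7,-1)=34 g(7,1)=28
t=8: g(8,-8)=1 g(8,-6)=8 g(8,-4)=28 g(8,-2)=55 g(8,0)=62 g(8,2)=28
t=9: g(9,-9)=1 g(9,-7)=9 g(9,-5)=36 g(9,-3)=83 g(9,-1)=117 g(9,1)=90
t=10: g(10,-10)=1 g(10,-8)=10 g(10,-6)=45 g(10,-4)=119 g(10,-2)=200 g(10,0)=207 g(10,2)=90
t=11: g(11,-11)=1 g(11,-9)=11 g(11,-7)=55 g(11,-5)=164 g(11,-3)=319 g(11,-1)=407 g(11,1)=297
t=12: g(12,-12)=1 g(12,-10)=12 g(12,-8)=66 g(12,-6)=219 g(12,-4)=483 g(12,-2)=726 g(12,0)=704 g(12,2)=297
Paths never hitting 3: Σ_s g(12,s) = 2508
Paths hitting 3: 2^12 - 2508 = 1588
P = 1588/4096 = 397/1024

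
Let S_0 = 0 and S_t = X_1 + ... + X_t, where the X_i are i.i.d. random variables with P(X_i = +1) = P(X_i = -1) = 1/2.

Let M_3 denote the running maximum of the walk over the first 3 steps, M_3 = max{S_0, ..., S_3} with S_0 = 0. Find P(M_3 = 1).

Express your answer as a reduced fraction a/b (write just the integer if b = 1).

Answer: 3/8

Derivation:
Let M_3 = max(S_0,...,S_3). Use the reflection principle: for j ≥ 1, #{paths with M_3 ≥ j} = #{S_3 ≥ j} + #{S_3 ≥ j+1}.
By reflection, #{M_3 ≥ 1} = #{S_3 ≥ 1} + #{S_3 ≥ 2} = 4 + 1 = 5.
#{M_3 ≥ 2} = #{S_3 ≥ 2} + #{S_3 ≥ 3} = 1 + 1 = 2.
#{M_3 = 1} = 5 - 2 = 3.
P(M_3 = 1) = 3/8 = 3/8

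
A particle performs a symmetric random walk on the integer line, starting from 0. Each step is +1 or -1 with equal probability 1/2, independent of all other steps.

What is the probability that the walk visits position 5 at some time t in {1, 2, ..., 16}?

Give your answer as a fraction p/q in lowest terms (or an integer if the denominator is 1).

Count via complement. Let g(t,s) = #length-t paths at position s with S_1..S_t all ≠ 5.
g(t,s) = g(t-1,s-1) + g(t-1,s+1) for s ≠ 5; g(t,5) = 0.
t=0: g(0,0)=1
t=1: g(1,-1)=1 g(1,1)=1
t=2: g(2,-2)=1 g(2,0)=2 g(2,2)=1
t=3: g(3,-3)=1 g(3,-1)=3 g(3,1)=3 g(3,3)=1
t=4: g(4,-4)=1 g(4,-2)=4 g(4,0)=6 g(4,2)=4 g(4,4)=1
t=5: g(5,-5)=1 g(5,-3)=5 g(5,-1)=10 g(5,1)=10 g(5,3)=5
t=6: g(6,-6)=1 g(6,-4)=6 g(6,-2)=15 g(6,0)=20 g(6,2)=15 g(6,4)=5
t=7: g(7,-7)=1 g(7,-5)=7 g(7,-3)=21 g(7,-1)=35 g(7,1)=35 g(7,3)=20
t=8: g(8,-8)=1 g(8,-6)=8 g(8,-4)=28 g(8,-2)=56 g(8,0)=70 g(8,2)=55 g(8,4)=20
t=9: g(9,-9)=1 g(9,-7)=9 g(9,-5)=36 g(9,-3)=84 g(9,-1)=126 g(9,1)=125 g(9,3)=75
t=10: g(10,-10)=1 g(10,-8)=10 g(10,-6)=45 g(10,-4)=120 g(10,-2)=210 g(10,0)=251 g(10,2)=200 g(10,4)=75
t=11: g(11,-11)=1 g(11,-9)=11 g(11,-7)=55 g(11,-5)=165 g(11,-3)=330 g(11,-1)=461 g(11,1)=451 g(11,3)=275
t=12: g(12,-12)=1 g(12,-10)=12 g(12,-8)=66 g(12,-6)=220 g(12,-4)=495 g(12,-2)=791 g(12,0)=912 g(12,2)=726 g(12,4)=275
t=13: g(13,-13)=1 g(13,-11)=13 g(13,-9)=78 g(13,-7)=286 g(13,-5)=715 g(13,-3)=1286 g(13,-1)=1703 g(13,1)=1638 g(13,3)=1001
t=14: g(14,-14)=1 g(14,-12)=14 g(14,-10)=91 g(14,-8)=364 g(14,-6)=1001 g(14,-4)=2001 g(14,-2)=2989 g(14,0)=3341 g(14,2)=2639 g(14,4)=1001
t=15: g(15,-15)=1 g(15,-13)=15 g(15,-11)=105 g(15,-9)=455 g(15,-7)=1365 g(15,-5)=3002 g(15,-3)=4990 g(15,-1)=6330 g(15,1)=5980 g(15,3)=3640
t=16: g(16,-16)=1 g(16,-14)=16 g(16,-12)=120 g(16,-10)=560 g(16,-8)=1820 g(16,-6)=4367 g(16,-4)=7992 g(16,-2)=11320 g(16,0)=12310 g(16,2)=9620 g(16,4)=3640
Paths never hitting 5: Σ_s g(16,s) = 51766
Paths hitting 5: 2^16 - 51766 = 13770
P = 13770/65536 = 6885/32768

Answer: 6885/32768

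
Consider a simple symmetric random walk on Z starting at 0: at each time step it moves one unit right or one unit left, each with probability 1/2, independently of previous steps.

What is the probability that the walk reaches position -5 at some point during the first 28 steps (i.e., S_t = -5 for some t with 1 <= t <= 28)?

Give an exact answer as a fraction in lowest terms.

Count via complement. Let g(t,s) = #length-t paths at position s with S_1..S_t all ≠ -5.
g(t,s) = g(t-1,s-1) + g(t-1,s+1) for s ≠ -5; g(t,-5) = 0.
t=0: g(0,0)=1
t=1: g(1,-1)=1 g(1,1)=1
t=2: g(2,-2)=1 g(2,0)=2 g(2,2)=1
t=3: g(3,-3)=1 g(3,-1)=3 g(3,1)=3 g(3,3)=1
t=4: g(4,-4)=1 g(4,-2)=4 g(4,0)=6 g(4,2)=4 g(4,4)=1
t=5: g(5,-3)=5 g(5,-1)=10 g(5,1)=10 g(5,3)=5 g(5,5)=1
t=6: g(6,-4)=5 g(6,-2)=15 g(6,0)=20 g(6,2)=15 g(6,4)=6 g(6,6)=1
t=7: g(7,-3)=20 g(7,-1)=35 g(7,1)=35 g(7,3)=21 g(7,5)=7 g(7,7)=1
t=8: g(8,-4)=20 g(8,-2)=55 g(8,0)=70 g(8,2)=56 g(8,4)=28 g(8,6)=8 g(8,8)=1
t=9: g(9,-3)=75 g(9,-1)=125 g(9,1)=126 g(9,3)=84 g(9,5)=36 g(9,7)=9 g(9,9)=1
t=10: g(10,-4)=75 g(10,-2)=200 g(10,0)=251 g(10,2)=210 g(10,4)=120 g(10,6)=45 g(10,8)=10 g(10,10)=1
t=11: g(11,-3)=275 g(11,-1)=451 g(11,1)=461 g(11,3)=330 g(11,5)=165 g(11,7)=55 g(11,9)=11 g(11,11)=1
t=12: g(12,-4)=275 g(12,-2)=726 g(12,0)=912 g(12,2)=791 g(12,4)=495 g(12,6)=220 g(12,8)=66 g(12,10)=12 g(12,12)=1
t=13: g(13,-3)=1001 g(13,-1)=1638 g(13,1)=1703 g(13,3)=1286 g(13,5)=715 g(13,7)=286 g(13,9)=78 g(13,11)=13 g(13,13)=1
t=14: g(14,-4)=1001 g(14,-2)=2639 g(14,0)=3341 g(14,2)=2989 g(14,4)=2001 g(14,6)=1001 g(14,8)=364 g(14,10)=91 g(14,12)=14 g(14,14)=1
t=15: g(15,-3)=3640 g(15,-1)=5980 g(15,1)=6330 g(15,3)=4990 g(15,5)=3002 g(15,7)=1365 g(15,9)=455 g(15,11)=105 g(15,13)=15 g(15,15)=1
t=16: g(16,-4)=3640 g(16,-2)=9620 g(16,0)=12310 g(16,2)=11320 g(16,4)=7992 g(16,6)=4367 g(16,8)=1820 g(16,10)=560 g(16,12)=120 g(16,14)=16 g(16,16)=1
t=17: g(17,-3)=13260 g(17,-1)=21930 g(17,1)=23630 g(17,3)=19312 g(17,5)=12359 g(17,7)=6187 g(17,9)=2380 g(17,11)=680 g(17,13)=136 g(17,15)=17 g(17,17)=1
t=18: g(18,-4)=13260 g(18,-2)=35190 g(18,0)=45560 g(18,2)=42942 g(18,4)=31671 g(18,6)=18546 g(18,8)=8567 g(18,10)=3060 g(18,12)=816 g(18,14)=153 g(18,16)=18 g(18,18)=1
t=19: g(19,-3)=48450 g(19,-1)=80750 g(19,1)=88502 g(19,3)=74613 g(19,5)=50217 g(19,7)=27113 g(19,9)=11627 g(19,11)=3876 g(19,13)=969 g(19,15)=171 g(19,17)=19 g(19,19)=1
t=20: g(20,-4)=48450 g(20,-2)=129200 g(20,0)=169252 g(20,2)=163115 g(20,4)=124830 g(20,6)=77330 g(20,8)=38740 g(20,10)=15503 g(20,12)=4845 g(20,14)=1140 g(20,16)=190 g(20,18)=20 g(20,20)=1
t=21: g(21,-3)=177650 g(21,-1)=298452 g(21,1)=332367 g(21,3)=287945 g(21,5)=202160 g(21,7)=116070 g(21,9)=54243 g(21,11)=20348 g(21,13)=5985 g(21,15)=1330 g(21,17)=210 g(21,19)=21 g(21,21)=1
t=22: g(22,-4)=177650 g(22,-2)=476102 g(22,0)=630819 g(22,2)=620312 g(22,4)=490105 g(22,6)=318230 g(22,8)=170313 g(22,10)=74591 g(22,12)=26333 g(22,14)=7315 g(22,16)=1540 g(22,18)=231 g(22,20)=22 g(22,22)=1
t=23: g(23,-3)=653752 g(23,-1)=1106921 g(23,1)=1251131 g(23,3)=1110417 g(23,5)=808335 g(23,7)=488543 g(23,9)=244904 g(23,11)=100924 g(23,13)=33648 g(23,15)=8855 g(23,17)=1771 g(23,19)=253 g(23,21)=23 g(23,23)=1
t=24: g(24,-4)=653752 g(24,-2)=1760673 g(24,0)=2358052 g(24,2)=2361548 g(24,4)=1918752 g(24,6)=1296878 g(24,8)=733447 g(24,10)=345828 g(24,12)=134572 g(24,14)=42503 g(24,16)=10626 g(24,18)=2024 g(24,20)=276 g(24,22)=24 g(24,24)=1
t=25: g(25,-3)=2414425 g(25,-1)=4118725 g(25,1)=4719600 g(25,3)=4280300 g(25,5)=3215630 g(25,7)=2030325 g(25,9)=1079275 g(25,11)=480400 g(25,13)=177075 g(25,15)=53129 g(25,17)=12650 g(25,19)=2300 g(25,21)=300 g(25,23)=25 g(25,25)=1
t=26: g(26,-4)=2414425 g(26,-2)=6533150 g(26,0)=8838325 g(26,2)=8999900 g(26,4)=7495930 g(26,6)=5245955 g(26,8)=3109600 g(26,10)=1559675 g(26,12)=657475 g(26,14)=230204 g(26,16)=65779 g(26,18)=14950 g(26,20)=2600 g(26,22)=325 g(26,24)=26 g(26,26)=1
t=27: g(27,-3)=8947575 g(27,-1)=15371475 g(27,1)=17838225 g(27,3)=16495830 g(27,5)=12741885 g(27,7)=8355555 g(27,9)=4669275 g(27,11)=2217150 g(27,13)=887679 g(27,15)=295983 g(27,17)=80729 g(27,19)=17550 g(27,21)=2925 g(27,23)=351 g(27,25)=27 g(27,27)=1
t=28: g(28,-4)=8947575 g(28,-2)=24319050 g(28,0)=33209700 g(28,2)=34334055 g(28,4)=29237715 g(28,6)=21097440 g(28,8)=13024830 g(28,10)=6886425 g(28,12)=3104829 g(28,14)=1183662 g(28,16)=376712 g(28,18)=98279 g(28,20)=20475 g(28,22)=3276 g(28,24)=378 g(28,26)=28 g(28,28)=1
Paths never hitting -5: Σ_s g(28,s) = 175844430
Paths hitting -5: 2^28 - 175844430 = 92591026
P = 92591026/268435456 = 46295513/134217728

Answer: 46295513/134217728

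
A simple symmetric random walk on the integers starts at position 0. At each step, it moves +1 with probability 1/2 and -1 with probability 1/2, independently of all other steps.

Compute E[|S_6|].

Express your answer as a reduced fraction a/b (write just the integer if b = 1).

Answer: 15/8

Derivation:
S_6 takes values m ≡ 0 (mod 2) with |m| ≤ 6; P(S_6=m) = C(6,(6+m)/2)/2^6.
Total paths: 2^6 = 64
Distribution: P(S=-6)=1/64, P(S=-4)=6/64, P(S=-2)=15/64, P(S=0)=20/64, P(S=2)=15/64, P(S=4)=6/64, P(S=6)=1/64
E[|S_6|] = Σ_m |m|·P(S_6=m) = 120/64 = 15/8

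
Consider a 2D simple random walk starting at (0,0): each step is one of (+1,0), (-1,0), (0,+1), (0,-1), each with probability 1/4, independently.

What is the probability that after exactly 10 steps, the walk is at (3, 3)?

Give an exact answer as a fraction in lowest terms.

Let h be the number of horizontal steps (so 10-h are vertical). To end at (3,3) need (h+3)/2 right-steps and ((10-h)+3)/2 up-steps.
Sum over h with 3 ≤ h ≤ 7, h ≡ 1 (mod 2), 10-h ≡ 1 (mod 2):
h=3: C(10,3)·C(3,3)·C(7,5) = 120·1·21 = 2520
h=5: C(10,5)·C(5,4)·C(5,4) = 252·5·5 = 6300
h=7: C(10,7)·C(7,5)·C(3,3) = 120·21·1 = 2520
Total favorable: 11340
Total paths: 4^10 = 1048576
P = 11340/1048576 = 2835/262144

Answer: 2835/262144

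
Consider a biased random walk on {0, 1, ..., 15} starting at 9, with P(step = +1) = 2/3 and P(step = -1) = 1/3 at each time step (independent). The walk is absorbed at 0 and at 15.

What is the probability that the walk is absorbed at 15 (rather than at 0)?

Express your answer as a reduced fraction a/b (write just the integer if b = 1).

Biased walk: p = 2/3, q = 1/3, r = q/p = 1/2
Gambler's ruin: P(hit 15 before 0 | start at 9) = (1 - r^a)/(1 - r^N)
r^9 = 1/512; r^15 = 1/32768
P = (1 - 1/512) / (1 - 1/32768) = 511/512 / 32767/32768 = 4672/4681

Answer: 4672/4681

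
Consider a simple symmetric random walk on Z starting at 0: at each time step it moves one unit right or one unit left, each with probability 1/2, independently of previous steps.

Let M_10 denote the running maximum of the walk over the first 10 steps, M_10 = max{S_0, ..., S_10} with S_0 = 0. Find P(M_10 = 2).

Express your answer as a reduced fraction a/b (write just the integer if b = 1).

Let M_10 = max(S_0,...,S_10). Use the reflection principle: for j ≥ 1, #{paths with M_10 ≥ j} = #{S_10 ≥ j} + #{S_10 ≥ j+1}.
By reflection, #{M_10 ≥ 2} = #{S_10 ≥ 2} + #{S_10 ≥ 3} = 386 + 176 = 562.
#{M_10 ≥ 3} = #{S_10 ≥ 3} + #{S_10 ≥ 4} = 176 + 176 = 352.
#{M_10 = 2} = 562 - 352 = 210.
P(M_10 = 2) = 210/1024 = 105/512

Answer: 105/512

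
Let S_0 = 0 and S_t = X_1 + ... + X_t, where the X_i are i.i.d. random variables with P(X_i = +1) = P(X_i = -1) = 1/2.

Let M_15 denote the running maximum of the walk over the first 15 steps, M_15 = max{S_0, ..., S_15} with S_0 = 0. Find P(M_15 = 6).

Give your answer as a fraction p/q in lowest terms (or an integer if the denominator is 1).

Let M_15 = max(S_0,...,S_15). Use the reflection principle: for j ≥ 1, #{paths with M_15 ≥ j} = #{S_15 ≥ j} + #{S_15 ≥ j+1}.
By reflection, #{M_15 ≥ 6} = #{S_15 ≥ 6} + #{S_15 ≥ 7} = 1941 + 1941 = 3882.
#{M_15 ≥ 7} = #{S_15 ≥ 7} + #{S_15 ≥ 8} = 1941 + 576 = 2517.
#{M_15 = 6} = 3882 - 2517 = 1365.
P(M_15 = 6) = 1365/32768 = 1365/32768

Answer: 1365/32768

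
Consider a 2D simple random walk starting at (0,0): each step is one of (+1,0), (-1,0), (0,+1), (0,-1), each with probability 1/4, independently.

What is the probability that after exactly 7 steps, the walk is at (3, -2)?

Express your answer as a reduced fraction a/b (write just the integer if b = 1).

Answer: 245/16384

Derivation:
Let h be the number of horizontal steps (so 7-h are vertical). To end at (3,-2) need (h+3)/2 right-steps and ((7-h)-2)/2 up-steps.
Sum over h with 3 ≤ h ≤ 5, h ≡ 1 (mod 2), 7-h ≡ 0 (mod 2):
h=3: C(7,3)·C(3,3)·C(4,1) = 35·1·4 = 140
h=5: C(7,5)·C(5,4)·C(2,0) = 21·5·1 = 105
Total favorable: 245
Total paths: 4^7 = 16384
P = 245/16384 = 245/16384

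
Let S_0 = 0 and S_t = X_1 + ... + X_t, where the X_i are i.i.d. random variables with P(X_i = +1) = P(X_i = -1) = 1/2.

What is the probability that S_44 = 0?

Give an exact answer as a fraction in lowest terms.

Answer: 263012370465/2199023255552

Derivation:
To return to 0 after 44 steps: need exactly 22 steps of +1 and 22 of -1.
Favorable paths: C(44,22) = 2104098963720
Total paths: 2^44 = 17592186044416
P = 2104098963720/17592186044416 = 263012370465/2199023255552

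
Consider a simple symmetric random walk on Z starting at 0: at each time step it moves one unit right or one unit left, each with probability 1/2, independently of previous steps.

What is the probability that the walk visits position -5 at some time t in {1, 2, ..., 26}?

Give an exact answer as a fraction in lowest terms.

Count via complement. Let g(t,s) = #length-t paths at position s with S_1..S_t all ≠ -5.
g(t,s) = g(t-1,s-1) + g(t-1,s+1) for s ≠ -5; g(t,-5) = 0.
t=0: g(0,0)=1
t=1: g(1,-1)=1 g(1,1)=1
t=2: g(2,-2)=1 g(2,0)=2 g(2,2)=1
t=3: g(3,-3)=1 g(3,-1)=3 g(3,1)=3 g(3,3)=1
t=4: g(4,-4)=1 g(4,-2)=4 g(4,0)=6 g(4,2)=4 g(4,4)=1
t=5: g(5,-3)=5 g(5,-1)=10 g(5,1)=10 g(5,3)=5 g(5,5)=1
t=6: g(6,-4)=5 g(6,-2)=15 g(6,0)=20 g(6,2)=15 g(6,4)=6 g(6,6)=1
t=7: g(7,-3)=20 g(7,-1)=35 g(7,1)=35 g(7,3)=21 g(7,5)=7 g(7,7)=1
t=8: g(8,-4)=20 g(8,-2)=55 g(8,0)=70 g(8,2)=56 g(8,4)=28 g(8,6)=8 g(8,8)=1
t=9: g(9,-3)=75 g(9,-1)=125 g(9,1)=126 g(9,3)=84 g(9,5)=36 g(9,7)=9 g(9,9)=1
t=10: g(10,-4)=75 g(10,-2)=200 g(10,0)=251 g(10,2)=210 g(10,4)=120 g(10,6)=45 g(10,8)=10 g(10,10)=1
t=11: g(11,-3)=275 g(11,-1)=451 g(11,1)=461 g(11,3)=330 g(11,5)=165 g(11,7)=55 g(11,9)=11 g(11,11)=1
t=12: g(12,-4)=275 g(12,-2)=726 g(12,0)=912 g(12,2)=791 g(12,4)=495 g(12,6)=220 g(12,8)=66 g(12,10)=12 g(12,12)=1
t=13: g(13,-3)=1001 g(13,-1)=1638 g(13,1)=1703 g(13,3)=1286 g(13,5)=715 g(13,7)=286 g(13,9)=78 g(13,11)=13 g(13,13)=1
t=14: g(14,-4)=1001 g(14,-2)=2639 g(14,0)=3341 g(14,2)=2989 g(14,4)=2001 g(14,6)=1001 g(14,8)=364 g(14,10)=91 g(14,12)=14 g(14,14)=1
t=15: g(15,-3)=3640 g(15,-1)=5980 g(15,1)=6330 g(15,3)=4990 g(15,5)=3002 g(15,7)=1365 g(15,9)=455 g(15,11)=105 g(15,13)=15 g(15,15)=1
t=16: g(16,-4)=3640 g(16,-2)=9620 g(16,0)=12310 g(16,2)=11320 g(16,4)=7992 g(16,6)=4367 g(16,8)=1820 g(16,10)=560 g(16,12)=120 g(16,14)=16 g(16,16)=1
t=17: g(17,-3)=13260 g(17,-1)=21930 g(17,1)=23630 g(17,3)=19312 g(17,5)=12359 g(17,7)=6187 g(17,9)=2380 g(17,11)=680 g(17,13)=136 g(17,15)=17 g(17,17)=1
t=18: g(18,-4)=13260 g(18,-2)=35190 g(18,0)=45560 g(18,2)=42942 g(18,4)=31671 g(18,6)=18546 g(18,8)=8567 g(18,10)=3060 g(18,12)=816 g(18,14)=153 g(18,16)=18 g(18,18)=1
t=19: g(19,-3)=48450 g(19,-1)=80750 g(19,1)=88502 g(19,3)=74613 g(19,5)=50217 g(19,7)=27113 g(19,9)=11627 g(19,11)=3876 g(19,13)=969 g(19,15)=171 g(19,17)=19 g(19,19)=1
t=20: g(20,-4)=48450 g(20,-2)=129200 g(20,0)=169252 g(20,2)=163115 g(20,4)=124830 g(20,6)=77330 g(20,8)=38740 g(20,10)=15503 g(20,12)=4845 g(20,14)=1140 g(20,16)=190 g(20,18)=20 g(20,20)=1
t=21: g(21,-3)=177650 g(21,-1)=298452 g(21,1)=332367 g(21,3)=287945 g(21,5)=202160 g(21,7)=116070 g(21,9)=54243 g(21,11)=20348 g(21,13)=5985 g(21,15)=1330 g(21,17)=210 g(21,19)=21 g(21,21)=1
t=22: g(22,-4)=177650 g(22,-2)=476102 g(22,0)=630819 g(22,2)=620312 g(22,4)=490105 g(22,6)=318230 g(22,8)=170313 g(22,10)=74591 g(22,12)=26333 g(22,14)=7315 g(22,16)=1540 g(22,18)=231 g(22,20)=22 g(22,22)=1
t=23: g(23,-3)=653752 g(23,-1)=1106921 g(23,1)=1251131 g(23,3)=1110417 g(23,5)=808335 g(23,7)=488543 g(23,9)=244904 g(23,11)=100924 g(23,13)=33648 g(23,15)=8855 g(23,17)=1771 g(23,19)=253 g(23,21)=23 g(23,23)=1
t=24: g(24,-4)=653752 g(24,-2)=1760673 g(24,0)=2358052 g(24,2)=2361548 g(24,4)=1918752 g(24,6)=1296878 g(24,8)=733447 g(24,10)=345828 g(24,12)=134572 g(24,14)=42503 g(24,16)=10626 g(24,18)=2024 g(24,20)=276 g(24,22)=24 g(24,24)=1
t=25: g(25,-3)=2414425 g(25,-1)=4118725 g(25,1)=4719600 g(25,3)=4280300 g(25,5)=3215630 g(25,7)=2030325 g(25,9)=1079275 g(25,11)=480400 g(25,13)=177075 g(25,15)=53129 g(25,17)=12650 g(25,19)=2300 g(25,21)=300 g(25,23)=25 g(25,25)=1
t=26: g(26,-4)=2414425 g(26,-2)=6533150 g(26,0)=8838325 g(26,2)=8999900 g(26,4)=7495930 g(26,6)=5245955 g(26,8)=3109600 g(26,10)=1559675 g(26,12)=657475 g(26,14)=230204 g(26,16)=65779 g(26,18)=14950 g(26,20)=2600 g(26,22)=325 g(26,24)=26 g(26,26)=1
Paths never hitting -5: Σ_s g(26,s) = 45168320
Paths hitting -5: 2^26 - 45168320 = 21940544
P = 21940544/67108864 = 342821/1048576

Answer: 342821/1048576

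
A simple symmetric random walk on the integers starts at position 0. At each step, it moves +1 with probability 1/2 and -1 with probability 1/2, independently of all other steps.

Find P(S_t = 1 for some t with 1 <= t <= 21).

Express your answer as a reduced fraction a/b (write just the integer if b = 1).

Count via complement. Let g(t,s) = #length-t paths at position s with S_1..S_t all ≠ 1.
g(t,s) = g(t-1,s-1) + g(t-1,s+1) for s ≠ 1; g(t,1) = 0.
t=0: g(0,0)=1
t=1: g(1,-1)=1
t=2: g(2,-2)=1 g(2,0)=1
t=3: g(3,-3)=1 g(3,-1)=2
t=4: g(4,-4)=1 g(4,-2)=3 g(4,0)=2
t=5: g(5,-5)=1 g(5,-3)=4 g(5,-1)=5
t=6: g(6,-6)=1 g(6,-4)=5 g(6,-2)=9 g(6,0)=5
t=7: g(7,-7)=1 g(7,-5)=6 g(7,-3)=14 g(7,-1)=14
t=8: g(8,-8)=1 g(8,-6)=7 g(8,-4)=20 g(8,-2)=28 g(8,0)=14
t=9: g(9,-9)=1 g(9,-7)=8 g(9,-5)=27 g(9,-3)=48 g(9,-1)=42
t=10: g(10,-10)=1 g(10,-8)=9 g(10,-6)=35 g(10,-4)=75 g(10,-2)=90 g(10,0)=42
t=11: g(11,-11)=1 g(11,-9)=10 g(11,-7)=44 g(11,-5)=110 g(11,-3)=165 g(11,-1)=132
t=12: g(12,-12)=1 g(12,-10)=11 g(12,-8)=54 g(12,-6)=154 g(12,-4)=275 g(12,-2)=297 g(12,0)=132
t=13: g(13,-13)=1 g(13,-11)=12 g(13,-9)=65 g(13,-7)=208 g(13,-5)=429 g(13,-3)=572 g(13,-1)=429
t=14: g(14,-14)=1 g(14,-12)=13 g(14,-10)=77 g(14,-8)=273 g(14,-6)=637 g(14,-4)=1001 g(14,-2)=1001 g(14,0)=429
t=15: g(15,-15)=1 g(15,-13)=14 g(15,-11)=90 g(15,-9)=350 g(15,-7)=910 g(15,-5)=1638 g(15,-3)=2002 g(15,-1)=1430
t=16: g(16,-16)=1 g(16,-14)=15 g(16,-12)=104 g(16,-10)=440 g(16,-8)=1260 g(16,-6)=2548 g(16,-4)=3640 g(16,-2)=3432 g(16,0)=1430
t=17: g(17,-17)=1 g(17,-15)=16 g(17,-13)=119 g(17,-11)=544 g(17,-9)=1700 g(17,-7)=3808 g(17,-5)=6188 g(17,-3)=7072 g(17,-1)=4862
t=18: g(18,-18)=1 g(18,-16)=17 g(18,-14)=135 g(18,-12)=663 g(18,-10)=2244 g(18,-8)=5508 g(18,-6)=9996 g(18,-4)=13260 g(18,-2)=11934 g(18,0)=4862
t=19: g(19,-19)=1 g(19,-17)=18 g(19,-15)=152 g(19,-13)=798 g(19,-11)=2907 g(19,-9)=7752 g(19,-7)=15504 g(19,-5)=23256 g(19,-3)=25194 g(19,-1)=16796
t=20: g(20,-20)=1 g(20,-18)=19 g(20,-16)=170 g(20,-14)=950 g(20,-12)=3705 g(20,-10)=10659 g(20,-8)=23256 g(20,-6)=38760 g(20,-4)=48450 g(20,-2)=41990 g(20,0)=16796
t=21: g(21,-21)=1 g(21,-19)=20 g(21,-17)=189 g(21,-15)=1120 g(21,-13)=4655 g(21,-11)=14364 g(21,-9)=33915 g(21,-7)=62016 g(21,-5)=87210 g(21,-3)=90440 g(21,-1)=58786
Paths never hitting 1: Σ_s g(21,s) = 352716
Paths hitting 1: 2^21 - 352716 = 1744436
P = 1744436/2097152 = 436109/524288

Answer: 436109/524288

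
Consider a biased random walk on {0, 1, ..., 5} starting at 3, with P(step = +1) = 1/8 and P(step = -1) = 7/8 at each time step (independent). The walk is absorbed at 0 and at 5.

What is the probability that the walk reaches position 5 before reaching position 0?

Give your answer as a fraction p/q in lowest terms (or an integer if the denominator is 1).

Biased walk: p = 1/8, q = 7/8, r = q/p = 7
Gambler's ruin: P(hit 5 before 0 | start at 3) = (1 - r^a)/(1 - r^N)
r^3 = 343; r^5 = 16807
P = (1 - 343) / (1 - 16807) = -342 / -16806 = 57/2801

Answer: 57/2801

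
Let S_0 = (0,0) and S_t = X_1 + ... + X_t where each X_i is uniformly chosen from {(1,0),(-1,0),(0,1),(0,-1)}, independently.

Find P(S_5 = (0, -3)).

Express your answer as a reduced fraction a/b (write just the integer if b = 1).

Let h be the number of horizontal steps (so 5-h are vertical). To end at (0,-3) need (h+0)/2 right-steps and ((5-h)-3)/2 up-steps.
Sum over h with 0 ≤ h ≤ 2, h ≡ 0 (mod 2), 5-h ≡ 1 (mod 2):
h=0: C(5,0)·C(0,0)·C(5,1) = 1·1·5 = 5
h=2: C(5,2)·C(2,1)·C(3,0) = 10·2·1 = 20
Total favorable: 25
Total paths: 4^5 = 1024
P = 25/1024 = 25/1024

Answer: 25/1024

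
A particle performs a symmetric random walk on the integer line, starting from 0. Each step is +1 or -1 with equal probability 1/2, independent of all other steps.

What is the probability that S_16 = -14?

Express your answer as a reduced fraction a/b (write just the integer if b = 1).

Answer: 1/4096

Derivation:
To reach position -14 after 16 steps: need 1 step of +1 and 15 of -1.
Favorable paths: C(16,1) = 16
Total paths: 2^16 = 65536
P = 16/65536 = 1/4096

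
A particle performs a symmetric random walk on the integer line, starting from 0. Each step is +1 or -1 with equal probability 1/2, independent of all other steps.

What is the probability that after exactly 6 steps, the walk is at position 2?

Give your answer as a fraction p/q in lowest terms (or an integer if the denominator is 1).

Answer: 15/64

Derivation:
To reach position 2 after 6 steps: need 4 steps of +1 and 2 of -1.
Favorable paths: C(6,4) = 15
Total paths: 2^6 = 64
P = 15/64 = 15/64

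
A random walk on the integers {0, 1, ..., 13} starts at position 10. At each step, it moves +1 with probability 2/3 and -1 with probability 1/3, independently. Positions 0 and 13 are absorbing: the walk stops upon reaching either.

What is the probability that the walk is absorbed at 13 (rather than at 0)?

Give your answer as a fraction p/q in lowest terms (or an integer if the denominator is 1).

Biased walk: p = 2/3, q = 1/3, r = q/p = 1/2
Gambler's ruin: P(hit 13 before 0 | start at 10) = (1 - r^a)/(1 - r^N)
r^10 = 1/1024; r^13 = 1/8192
P = (1 - 1/1024) / (1 - 1/8192) = 1023/1024 / 8191/8192 = 8184/8191

Answer: 8184/8191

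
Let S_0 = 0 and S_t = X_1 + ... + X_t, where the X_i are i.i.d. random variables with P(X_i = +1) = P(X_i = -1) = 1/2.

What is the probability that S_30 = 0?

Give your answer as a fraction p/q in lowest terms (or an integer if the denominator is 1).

Answer: 9694845/67108864

Derivation:
To return to 0 after 30 steps: need exactly 15 steps of +1 and 15 of -1.
Favorable paths: C(30,15) = 155117520
Total paths: 2^30 = 1073741824
P = 155117520/1073741824 = 9694845/67108864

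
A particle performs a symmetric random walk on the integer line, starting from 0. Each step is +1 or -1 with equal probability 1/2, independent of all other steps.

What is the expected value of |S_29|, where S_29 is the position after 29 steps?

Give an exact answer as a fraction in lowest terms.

Answer: 145422675/33554432

Derivation:
S_29 takes values m ≡ 1 (mod 2) with |m| ≤ 29; P(S_29=m) = C(29,(29+m)/2)/2^29.
Total paths: 2^29 = 536870912
Distribution: P(S=-29)=1/536870912, P(S=-27)=29/536870912, P(S=-25)=406/536870912, P(S=-23)=3654/536870912, P(S=-21)=23751/536870912, P(S=-19)=118755/536870912, P(S=-17)=475020/536870912, P(S=-15)=1560780/536870912, P(S=-13)=4292145/536870912, P(S=-11)=10015005/536870912, P(S=-9)=20030010/536870912, P(S=-7)=34597290/536870912, P(S=-5)=51895935/536870912, P(S=-3)=67863915/536870912, P(S=-1)=77558760/536870912, P(S=1)=77558760/536870912, P(S=3)=67863915/536870912, P(S=5)=51895935/536870912, P(S=7)=34597290/536870912, P(S=9)=20030010/536870912, P(S=11)=10015005/536870912, P(S=13)=4292145/536870912, P(S=15)=1560780/536870912, P(S=17)=475020/536870912, P(S=19)=118755/536870912, P(S=21)=23751/536870912, P(S=23)=3654/536870912, P(S=25)=406/536870912, P(S=27)=29/536870912, P(S=29)=1/536870912
E[|S_29|] = Σ_m |m|·P(S_29=m) = 2326762800/536870912 = 145422675/33554432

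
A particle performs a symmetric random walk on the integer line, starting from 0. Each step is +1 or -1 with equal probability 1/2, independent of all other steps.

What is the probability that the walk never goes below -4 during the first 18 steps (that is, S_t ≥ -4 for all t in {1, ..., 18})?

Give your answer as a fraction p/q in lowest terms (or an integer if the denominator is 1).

Answer: 24973/32768

Derivation:
Let f(t,s) = #length-t paths at position s with S_1..S_t all ≥ -4.
f(t,s) = f(t-1,s-1) + f(t-1,s+1) for s ≥ -4; f(t,s) = 0 for s < -4.
t=0: f(0,0)=1
t=1: f(1,-1)=1 f(1,1)=1
t=2: f(2,-2)=1 f(2,0)=2 f(2,2)=1
t=3: f(3,-3)=1 f(3,-1)=3 f(3,1)=3 f(3,3)=1
t=4: f(4,-4)=1 f(4,-2)=4 f(4,0)=6 f(4,2)=4 f(4,4)=1
t=5: f(5,-3)=5 f(5,-1)=10 f(5,1)=10 f(5,3)=5 f(5,5)=1
t=6: f(6,-4)=5 f(6,-2)=15 f(6,0)=20 f(6,2)=15 f(6,4)=6 f(6,6)=1
t=7: f(7,-3)=20 f(7,-1)=35 f(7,1)=35 f(7,3)=21 f(7,5)=7 f(7,7)=1
t=8: f(8,-4)=20 f(8,-2)=55 f(8,0)=70 f(8,2)=56 f(8,4)=28 f(8,6)=8 f(8,8)=1
t=9: f(9,-3)=75 f(9,-1)=125 f(9,1)=126 f(9,3)=84 f(9,5)=36 f(9,7)=9 f(9,9)=1
t=10: f(10,-4)=75 f(10,-2)=200 f(10,0)=251 f(10,2)=210 f(10,4)=120 f(10,6)=45 f(10,8)=10 f(10,10)=1
t=11: f(11,-3)=275 f(11,-1)=451 f(11,1)=461 f(11,3)=330 f(11,5)=165 f(11,7)=55 f(11,9)=11 f(11,11)=1
t=12: f(12,-4)=275 f(12,-2)=726 f(12,0)=912 f(12,2)=791 f(12,4)=495 f(12,6)=220 f(12,8)=66 f(12,10)=12 f(12,12)=1
t=13: f(13,-3)=1001 f(13,-1)=1638 f(13,1)=1703 f(13,3)=1286 f(13,5)=715 f(13,7)=286 f(13,9)=78 f(13,11)=13 f(13,13)=1
t=14: f(14,-4)=1001 f(14,-2)=2639 f(14,0)=3341 f(14,2)=2989 f(14,4)=2001 f(14,6)=1001 f(14,8)=364 f(14,10)=91 f(14,12)=14 f(14,14)=1
t=15: f(15,-3)=3640 f(15,-1)=5980 f(15,1)=6330 f(15,3)=4990 f(15,5)=3002 f(15,7)=1365 f(15,9)=455 f(15,11)=105 f(15,13)=15 f(15,15)=1
t=16: f(16,-4)=3640 f(16,-2)=9620 f(16,0)=12310 f(16,2)=11320 f(16,4)=7992 f(16,6)=4367 f(16,8)=1820 f(16,10)=560 f(16,12)=120 f(16,14)=16 f(16,16)=1
t=17: f(17,-3)=13260 f(17,-1)=21930 f(17,1)=23630 f(17,3)=19312 f(17,5)=12359 f(17,7)=6187 f(17,9)=2380 f(17,11)=680 f(17,13)=136 f(17,15)=17 f(17,17)=1
t=18: f(18,-4)=13260 f(18,-2)=35190 f(18,0)=45560 f(18,2)=42942 f(18,4)=31671 f(18,6)=18546 f(18,8)=8567 f(18,10)=3060 f(18,12)=816 f(18,14)=153 f(18,16)=18 f(18,18)=1
Σ_s f(18,s) = 199784
P = 199784/262144 = 24973/32768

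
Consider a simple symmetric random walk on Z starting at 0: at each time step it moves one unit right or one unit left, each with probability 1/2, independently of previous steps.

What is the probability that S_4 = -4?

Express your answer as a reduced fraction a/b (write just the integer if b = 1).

Answer: 1/16

Derivation:
To reach position -4 after 4 steps: need 0 steps of +1 and 4 of -1.
Favorable paths: C(4,0) = 1
Total paths: 2^4 = 16
P = 1/16 = 1/16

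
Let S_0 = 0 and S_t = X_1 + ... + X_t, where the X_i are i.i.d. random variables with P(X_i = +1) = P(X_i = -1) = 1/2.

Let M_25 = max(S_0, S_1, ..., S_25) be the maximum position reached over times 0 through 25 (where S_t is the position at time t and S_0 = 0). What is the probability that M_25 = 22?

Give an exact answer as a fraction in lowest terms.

Answer: 25/33554432

Derivation:
Let M_25 = max(S_0,...,S_25). Use the reflection principle: for j ≥ 1, #{paths with M_25 ≥ j} = #{S_25 ≥ j} + #{S_25 ≥ j+1}.
By reflection, #{M_25 ≥ 22} = #{S_25 ≥ 22} + #{S_25 ≥ 23} = 26 + 26 = 52.
#{M_25 ≥ 23} = #{S_25 ≥ 23} + #{S_25 ≥ 24} = 26 + 1 = 27.
#{M_25 = 22} = 52 - 27 = 25.
P(M_25 = 22) = 25/33554432 = 25/33554432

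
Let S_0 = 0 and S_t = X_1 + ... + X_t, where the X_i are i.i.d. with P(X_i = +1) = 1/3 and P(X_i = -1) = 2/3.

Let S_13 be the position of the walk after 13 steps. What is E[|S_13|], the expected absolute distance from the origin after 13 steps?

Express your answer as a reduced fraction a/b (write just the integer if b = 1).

S_13 takes values m ≡ 1 (mod 2) with |m| ≤ 13; P(S_13=m) = C(13,(13+m)/2) · (1/3)^((13+m)/2) · (2/3)^((13-m)/2).
Distribution: P(S=-13)=8192/1594323, P(S=-11)=53248/1594323, P(S=-9)=53248/531441, P(S=-7)=292864/1594323, P(S=-5)=366080/1594323, P(S=-3)=36608/177147, P(S=-1)=73216/531441, P(S=1)=36608/531441, P(S=3)=4576/177147, P(S=5)=11440/1594323, P(S=7)=2288/1594323, P(S=9)=104/531441, P(S=11)=26/1594323, P(S=13)=1/1594323
E[|S_13|] = Σ_m |m|·P(S_13=m) = 836459/177147

Answer: 836459/177147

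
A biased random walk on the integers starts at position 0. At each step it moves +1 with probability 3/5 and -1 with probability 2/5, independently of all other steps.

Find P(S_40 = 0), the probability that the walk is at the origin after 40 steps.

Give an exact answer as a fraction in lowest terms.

To be at 0 after 40 steps: need exactly 20 steps of +1 and 20 of -1.
Number of such sequences: C(40,20) = 137846528820
Each has probability (3/5)^20 · (2/5)^20 = 3656158440062976/9094947017729282379150390625
P = 137846528820 · 3656158440062976/9094947017729282379150390625 = 100797749955725452759793664/1818989403545856475830078125

Answer: 100797749955725452759793664/1818989403545856475830078125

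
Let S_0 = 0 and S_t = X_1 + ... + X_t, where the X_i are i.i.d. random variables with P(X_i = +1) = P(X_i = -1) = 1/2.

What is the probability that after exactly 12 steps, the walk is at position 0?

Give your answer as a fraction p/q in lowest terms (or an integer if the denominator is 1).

To return to 0 after 12 steps: need exactly 6 steps of +1 and 6 of -1.
Favorable paths: C(12,6) = 924
Total paths: 2^12 = 4096
P = 924/4096 = 231/1024

Answer: 231/1024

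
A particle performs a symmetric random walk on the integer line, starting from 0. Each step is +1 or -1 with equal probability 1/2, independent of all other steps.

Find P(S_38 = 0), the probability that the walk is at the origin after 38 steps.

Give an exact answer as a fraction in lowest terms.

To return to 0 after 38 steps: need exactly 19 steps of +1 and 19 of -1.
Favorable paths: C(38,19) = 35345263800
Total paths: 2^38 = 274877906944
P = 35345263800/274877906944 = 4418157975/34359738368

Answer: 4418157975/34359738368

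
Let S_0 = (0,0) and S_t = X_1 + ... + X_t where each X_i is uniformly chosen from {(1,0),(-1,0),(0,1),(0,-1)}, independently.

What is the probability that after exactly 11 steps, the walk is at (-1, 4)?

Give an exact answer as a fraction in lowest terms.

Answer: 27225/2097152

Derivation:
Let h be the number of horizontal steps (so 11-h are vertical). To end at (-1,4) need (h-1)/2 right-steps and ((11-h)+4)/2 up-steps.
Sum over h with 1 ≤ h ≤ 7, h ≡ 1 (mod 2), 11-h ≡ 0 (mod 2):
h=1: C(11,1)·C(1,0)·C(10,7) = 11·1·120 = 1320
h=3: C(11,3)·C(3,1)·C(8,6) = 165·3·28 = 13860
h=5: C(11,5)·C(5,2)·C(6,5) = 462·10·6 = 27720
h=7: C(11,7)·C(7,3)·C(4,4) = 330·35·1 = 11550
Total favorable: 54450
Total paths: 4^11 = 4194304
P = 54450/4194304 = 27225/2097152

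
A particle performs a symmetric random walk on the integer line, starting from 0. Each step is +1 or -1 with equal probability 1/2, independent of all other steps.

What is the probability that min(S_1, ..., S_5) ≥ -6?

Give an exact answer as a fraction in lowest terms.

Let f(t,s) = #length-t paths at position s with S_1..S_t all ≥ -6.
f(t,s) = f(t-1,s-1) + f(t-1,s+1) for s ≥ -6; f(t,s) = 0 for s < -6.
t=0: f(0,0)=1
t=1: f(1,-1)=1 f(1,1)=1
t=2: f(2,-2)=1 f(2,0)=2 f(2,2)=1
t=3: f(3,-3)=1 f(3,-1)=3 f(3,1)=3 f(3,3)=1
t=4: f(4,-4)=1 f(4,-2)=4 f(4,0)=6 f(4,2)=4 f(4,4)=1
t=5: f(5,-5)=1 f(5,-3)=5 f(5,-1)=10 f(5,1)=10 f(5,3)=5 f(5,5)=1
Σ_s f(5,s) = 32
P = 32/32 = 1

Answer: 1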